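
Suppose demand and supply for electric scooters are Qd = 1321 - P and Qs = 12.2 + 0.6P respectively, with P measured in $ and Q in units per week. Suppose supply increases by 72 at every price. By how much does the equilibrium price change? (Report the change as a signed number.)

ΔP = -45

Set Qd = Qs: 1321 - P = 12.2 + 0.6P, so 1308.8 = 1.6P and P* = 818.
Substitute back: Q* = 1321 - 818 = 503.
After the shift, supply is Qs = 84.2 + 0.6P.
Re-solving, 1.6P = 1236.8 gives P = 773 and Q = 548.
ΔP = 773 - 818 = -45.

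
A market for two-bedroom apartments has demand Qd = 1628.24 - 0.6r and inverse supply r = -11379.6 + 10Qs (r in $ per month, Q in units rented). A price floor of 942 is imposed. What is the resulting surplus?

Surplus = 169.12

Inverting to quantity form: Qs = 1137.96 + 0.1r.
At r = 942: Qd = 1063.04 and Qs = 1232.16.
Surplus = Qs - Qd = 1232.16 - 1063.04 = 169.12.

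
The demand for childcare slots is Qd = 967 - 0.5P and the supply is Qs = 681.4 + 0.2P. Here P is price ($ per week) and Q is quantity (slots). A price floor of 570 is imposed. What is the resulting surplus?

Surplus = 113.4

With P fixed at 570, quantity demanded is 682 and quantity supplied is 795.4.
Surplus = Qs - Qd = 795.4 - 682 = 113.4.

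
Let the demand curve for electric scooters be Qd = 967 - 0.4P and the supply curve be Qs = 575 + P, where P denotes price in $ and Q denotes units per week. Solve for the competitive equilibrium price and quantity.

P* = 280, Q* = 855

Equating demand and supply, 967 - 0.4P = 575 + P gives 1.4P = 392, so P* = 280.
Substitute back: Q* = 967 - 0.4(280) = 855.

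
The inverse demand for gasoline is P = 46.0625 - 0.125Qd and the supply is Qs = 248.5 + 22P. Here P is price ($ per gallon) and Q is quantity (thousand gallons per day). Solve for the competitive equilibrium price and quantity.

Inverting to quantity form: Qd = 368.5 - 8P.
At equilibrium Qd = Qs, so 368.5 - 8P = 248.5 + 22P; collecting terms, 120 = 30P and P* = 4.
Substitute back: Q* = 368.5 - 8(4) = 336.5.

P* = 4, Q* = 336.5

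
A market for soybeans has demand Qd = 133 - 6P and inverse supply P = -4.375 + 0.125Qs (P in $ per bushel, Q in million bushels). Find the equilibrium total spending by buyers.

Inverting to quantity form: Qs = 35 + 8P.
Equating demand and supply, 133 - 6P = 35 + 8P gives 14P = 98, so P* = 7.
Then Q* = 133 - 6(7) = 91.
Total spending by buyers = P* × Q* = 7 × 91 = 637.

Total spending by buyers = 637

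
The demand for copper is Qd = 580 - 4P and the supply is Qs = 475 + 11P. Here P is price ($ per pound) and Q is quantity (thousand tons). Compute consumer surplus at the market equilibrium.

Consumer surplus = 38088

Equating demand and supply, 580 - 4P = 475 + 11P gives 15P = 105, so P* = 7.
From the demand curve, Q* = 580 - 4(7) = 552.
Demand choke price (Qd = 0): P = 580/4 = 145. Consumer surplus = ½ × (145 - 7) × 552 = 38088.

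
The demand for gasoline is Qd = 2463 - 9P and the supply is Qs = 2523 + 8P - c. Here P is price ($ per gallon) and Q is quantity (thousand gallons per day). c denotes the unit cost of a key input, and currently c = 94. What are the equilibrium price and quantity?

With c = 94, supply is Qs = 2429 + 8P.
Set Qd = Qs: 2463 - 9P = 2429 + 8P, so 34 = 17P and P* = 2.
Plugging P* into demand: Q* = 2463 - 9(2) = 2445.

P* = 2, Q* = 2445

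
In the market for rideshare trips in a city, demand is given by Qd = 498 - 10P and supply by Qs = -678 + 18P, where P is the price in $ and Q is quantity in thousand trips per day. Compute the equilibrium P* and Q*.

At equilibrium Qd = Qs, so 498 - 10P = -678 + 18P; collecting terms, 1176 = 28P and P* = 42.
Then Q* = 498 - 10(42) = 78.

P* = 42, Q* = 78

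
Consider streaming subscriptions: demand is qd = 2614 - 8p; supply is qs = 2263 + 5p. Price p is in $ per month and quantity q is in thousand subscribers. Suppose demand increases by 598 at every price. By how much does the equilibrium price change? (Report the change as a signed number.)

Δp = 46

Set qd = qs: 2614 - 8p = 2263 + 5p, so 351 = 13p and p* = 27.
Substitute back: q* = 2614 - 8(27) = 2398.
After the shift, demand is qd = 3212 - 8p.
New equilibrium: 949 = 13p, so p = 73 and q = 2628.
Δp = 73 - 27 = 46.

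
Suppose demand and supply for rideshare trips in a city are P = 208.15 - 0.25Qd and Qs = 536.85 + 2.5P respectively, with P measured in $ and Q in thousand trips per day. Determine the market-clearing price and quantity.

Rewriting in direct form: Qd = 832.6 - 4P.
Set Qd = Qs: 832.6 - 4P = 536.85 + 2.5P, so 295.75 = 6.5P and P* = 45.5.
Substitute back: Q* = 832.6 - 4(45.5) = 650.6.

P* = 45.5, Q* = 650.6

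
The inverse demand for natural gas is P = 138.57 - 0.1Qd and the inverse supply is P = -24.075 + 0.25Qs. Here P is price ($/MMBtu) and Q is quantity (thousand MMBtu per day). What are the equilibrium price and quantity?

Solving each curve for Q: Qd = 1385.7 - 10P and Qs = 96.3 + 4P.
The market clears where 1385.7 - 10P = 96.3 + 4P. Rearranging, 14P = 1289.4, hence P* = 92.1.
Then Q* = 1385.7 - 10(92.1) = 464.7.

P* = 92.1, Q* = 464.7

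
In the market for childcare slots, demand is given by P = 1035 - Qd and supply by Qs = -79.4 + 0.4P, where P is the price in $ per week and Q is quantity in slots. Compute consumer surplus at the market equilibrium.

Consumer surplus = 28560.5

Solving each curve for Q: Qd = 1035 - P.
The market clears where 1035 - P = -79.4 + 0.4P. Rearranging, 1.4P = 1114.4, hence P* = 796.
Then Q* = 1035 - 796 = 239.
Demand choke price (Qd = 0): P = 1035. Consumer surplus = ½ × (1035 - 796) × 239 = 28560.5.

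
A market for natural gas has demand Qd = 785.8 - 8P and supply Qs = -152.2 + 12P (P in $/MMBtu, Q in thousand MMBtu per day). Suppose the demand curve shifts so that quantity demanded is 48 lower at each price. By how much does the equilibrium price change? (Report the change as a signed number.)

ΔP = -2.4

Equating demand and supply, 785.8 - 8P = -152.2 + 12P gives 20P = 938, so P* = 46.9.
Substitute back: Q* = 785.8 - 8(46.9) = 410.6.
After the shift, demand is Qd = 737.8 - 8P.
New equilibrium: 890 = 20P, so P = 44.5 and Q = 381.8.
ΔP = 44.5 - 46.9 = -2.4.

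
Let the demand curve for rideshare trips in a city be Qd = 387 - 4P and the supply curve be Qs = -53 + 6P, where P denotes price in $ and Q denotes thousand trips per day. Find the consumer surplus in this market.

Consumer surplus = 5565.125

The market clears where 387 - 4P = -53 + 6P. Rearranging, 10P = 440, hence P* = 44.
Then Q* = 387 - 4(44) = 211.
Demand choke price (Qd = 0): P = 387/4 = 96.75. Consumer surplus = ½ × (96.75 - 44) × 211 = 5565.125.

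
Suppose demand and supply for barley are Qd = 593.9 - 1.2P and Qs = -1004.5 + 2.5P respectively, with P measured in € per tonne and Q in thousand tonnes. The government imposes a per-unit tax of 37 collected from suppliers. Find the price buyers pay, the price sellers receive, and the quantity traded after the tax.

The tax drives a wedge P_b - P_s = 37. Substituting P_s = P_b - 37 into supply: Qs = -1097 + 2.5P_b.
Equate demand and the shifted supply: 593.9 - 1.2P_b = -1097 + 2.5P_b, giving 3.7P_b = 1690.9, so P_b = 457.
So P_s = 420 and the quantity traded is Q = 593.9 - 1.2(457) = 45.5.

P_b = 457, P_s = 420, Q = 45.5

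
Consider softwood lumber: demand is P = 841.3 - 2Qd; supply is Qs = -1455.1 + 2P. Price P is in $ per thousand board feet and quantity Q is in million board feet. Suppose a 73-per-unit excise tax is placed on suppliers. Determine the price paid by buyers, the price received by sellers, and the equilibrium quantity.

P_b = 808.7, P_s = 735.7, Q = 16.3

In direct form, Qd = 420.65 - 0.5P.
Suppliers keep P_s = P_b - 73 per unit, so supply in terms of the buyer price is Qs = -1601.1 + 2P_b.
Equate demand and the shifted supply: 420.65 - 0.5P_b = -1601.1 + 2P_b, giving 2.5P_b = 2021.75, so P_b = 808.7.
Then P_s = 808.7 - 73 = 735.7 and Q = 420.65 - 0.5(808.7) = 16.3.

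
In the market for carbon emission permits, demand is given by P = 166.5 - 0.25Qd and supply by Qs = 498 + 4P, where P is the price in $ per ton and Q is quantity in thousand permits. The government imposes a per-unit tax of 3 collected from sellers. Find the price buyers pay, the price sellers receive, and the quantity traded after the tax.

P_b = 22.5, P_s = 19.5, Q = 576

Solving each curve for Q: Qd = 666 - 4P.
The tax drives a wedge P_b - P_s = 3. Substituting P_s = P_b - 3 into supply: Qs = 486 + 4P_b.
Set Qd = Qs: 666 - 4P_b = 486 + 4P_b, so 180 = 8P_b and P_b = 22.5.
Then P_s = 22.5 - 3 = 19.5 and Q = 666 - 4(22.5) = 576.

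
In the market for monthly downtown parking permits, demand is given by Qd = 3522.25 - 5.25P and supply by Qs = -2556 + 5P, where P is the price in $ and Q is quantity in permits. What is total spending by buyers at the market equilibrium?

Total spending by buyers = 242537

The market clears where 3522.25 - 5.25P = -2556 + 5P. Rearranging, 10.25P = 6078.25, hence P* = 593.
Then Q* = 3522.25 - 5.25(593) = 409.
Total spending by buyers = P* × Q* = 593 × 409 = 242537.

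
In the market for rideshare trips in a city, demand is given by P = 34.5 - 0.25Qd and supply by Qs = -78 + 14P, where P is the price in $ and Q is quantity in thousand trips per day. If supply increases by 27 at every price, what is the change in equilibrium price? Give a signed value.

ΔP = -1.5

Rewriting in direct form: Qd = 138 - 4P.
At equilibrium Qd = Qs, so 138 - 4P = -78 + 14P; collecting terms, 216 = 18P and P* = 12.
Plugging P* into demand: Q* = 138 - 4(12) = 90.
After the shift, supply is Qs = -51 + 14P.
New equilibrium: 189 = 18P, so P = 10.5 and Q = 96.
ΔP = 10.5 - 12 = -1.5.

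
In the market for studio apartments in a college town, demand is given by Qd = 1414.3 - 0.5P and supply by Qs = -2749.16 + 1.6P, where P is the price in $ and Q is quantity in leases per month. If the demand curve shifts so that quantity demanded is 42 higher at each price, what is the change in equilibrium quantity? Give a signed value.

Equating demand and supply, 1414.3 - 0.5P = -2749.16 + 1.6P gives 2.1P = 4163.46, so P* = 1982.6.
From the demand curve, Q* = 1414.3 - 0.5(1982.6) = 423.
After the shift, demand is Qd = 1456.3 - 0.5P.
New equilibrium: 4205.46 = 2.1P, so P = 2002.6 and Q = 455.
ΔQ = 455 - 423 = 32.

ΔQ = 32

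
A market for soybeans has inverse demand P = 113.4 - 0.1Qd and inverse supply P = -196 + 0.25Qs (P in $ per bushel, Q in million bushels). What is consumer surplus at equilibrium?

Rewriting in direct form: Qd = 1134 - 10P and Qs = 784 + 4P.
Set Qd = Qs: 1134 - 10P = 784 + 4P, so 350 = 14P and P* = 25.
Plugging P* into demand: Q* = 1134 - 10(25) = 884.
Demand choke price (Qd = 0): P = 1134/10 = 113.4. Consumer surplus = ½ × (113.4 - 25) × 884 = 39072.8.

Consumer surplus = 39072.8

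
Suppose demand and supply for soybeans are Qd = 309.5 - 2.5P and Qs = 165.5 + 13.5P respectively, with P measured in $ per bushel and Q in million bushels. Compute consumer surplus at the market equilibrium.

Consumer surplus = 16473.8

At equilibrium Qd = Qs, so 309.5 - 2.5P = 165.5 + 13.5P; collecting terms, 144 = 16P and P* = 9.
From the demand curve, Q* = 309.5 - 2.5(9) = 287.
Demand choke price (Qd = 0): P = 309.5/2.5 = 123.8. Consumer surplus = ½ × (123.8 - 9) × 287 = 16473.8.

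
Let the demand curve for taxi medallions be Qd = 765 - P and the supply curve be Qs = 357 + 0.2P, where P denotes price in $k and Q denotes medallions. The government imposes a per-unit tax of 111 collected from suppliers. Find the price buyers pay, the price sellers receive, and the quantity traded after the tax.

P_b = 358.5, P_s = 247.5, Q = 406.5

Suppliers keep P_s = P_b - 111 per unit, so supply in terms of the buyer price is Qs = 334.8 + 0.2P_b.
Market clearing requires 765 - P_b = 334.8 + 0.2P_b; hence 430.2 = 1.2P_b and P_b = 358.5.
Then P_s = 358.5 - 111 = 247.5 and Q = 765 - 358.5 = 406.5.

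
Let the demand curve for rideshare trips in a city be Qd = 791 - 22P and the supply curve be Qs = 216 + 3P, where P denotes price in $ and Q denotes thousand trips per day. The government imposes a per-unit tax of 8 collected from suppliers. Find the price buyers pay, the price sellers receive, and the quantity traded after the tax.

With a tax of 8 on suppliers, they supply based on the net price P_s = P_b - 8, so Qs = 192 + 3P_b.
Set Qd = Qs: 791 - 22P_b = 192 + 3P_b, so 599 = 25P_b and P_b = 23.96.
Then P_s = 23.96 - 8 = 15.96 and Q = 791 - 22(23.96) = 263.88.

P_b = 23.96, P_s = 15.96, Q = 263.88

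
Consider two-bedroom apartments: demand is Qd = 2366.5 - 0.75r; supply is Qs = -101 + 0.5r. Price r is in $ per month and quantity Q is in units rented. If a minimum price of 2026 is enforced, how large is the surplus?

Surplus = 65

Evaluating both curves at the floor price 2026 gives Qd = 847, Qs = 912.
Surplus = Qs - Qd = 912 - 847 = 65.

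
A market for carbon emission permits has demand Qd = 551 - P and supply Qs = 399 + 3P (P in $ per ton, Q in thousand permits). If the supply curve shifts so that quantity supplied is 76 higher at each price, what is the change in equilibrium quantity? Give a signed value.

ΔQ = 19

Set Qd = Qs: 551 - P = 399 + 3P, so 152 = 4P and P* = 38.
From the demand curve, Q* = 551 - 38 = 513.
After the shift, supply is Qs = 475 + 3P.
The new intersection has 76 = 4P, i.e. P = 19, Q = 532.
ΔQ = 532 - 513 = 19.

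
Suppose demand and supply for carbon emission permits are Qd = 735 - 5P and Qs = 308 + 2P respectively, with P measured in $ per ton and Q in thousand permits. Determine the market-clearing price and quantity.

Equating demand and supply, 735 - 5P = 308 + 2P gives 7P = 427, so P* = 61.
Plugging P* into demand: Q* = 735 - 5(61) = 430.

P* = 61, Q* = 430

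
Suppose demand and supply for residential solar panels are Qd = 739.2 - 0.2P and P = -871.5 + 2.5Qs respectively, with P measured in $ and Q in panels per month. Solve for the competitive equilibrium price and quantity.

In direct form, Qs = 348.6 + 0.4P.
At equilibrium Qd = Qs, so 739.2 - 0.2P = 348.6 + 0.4P; collecting terms, 390.6 = 0.6P and P* = 651.
Plugging P* into demand: Q* = 739.2 - 0.2(651) = 609.

P* = 651, Q* = 609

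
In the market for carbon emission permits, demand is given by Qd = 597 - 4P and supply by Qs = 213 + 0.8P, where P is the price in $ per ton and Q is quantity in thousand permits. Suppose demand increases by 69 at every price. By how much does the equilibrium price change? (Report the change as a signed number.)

The market clears where 597 - 4P = 213 + 0.8P. Rearranging, 4.8P = 384, hence P* = 80.
Then Q* = 597 - 4(80) = 277.
After the shift, demand is Qd = 666 - 4P.
Re-solving, 4.8P = 453 gives P = 94.375 and Q = 288.5.
ΔP = 94.375 - 80 = 14.375.

ΔP = 14.375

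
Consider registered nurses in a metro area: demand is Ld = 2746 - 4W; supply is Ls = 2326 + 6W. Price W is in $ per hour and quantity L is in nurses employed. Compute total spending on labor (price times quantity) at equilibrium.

At equilibrium Ld = Ls, so 2746 - 4W = 2326 + 6W; collecting terms, 420 = 10W and W* = 42.
Substitute back: L* = 2746 - 4(42) = 2578.
Total spending on labor = W* × L* = 42 × 2578 = 108276.

Total spending on labor = 108276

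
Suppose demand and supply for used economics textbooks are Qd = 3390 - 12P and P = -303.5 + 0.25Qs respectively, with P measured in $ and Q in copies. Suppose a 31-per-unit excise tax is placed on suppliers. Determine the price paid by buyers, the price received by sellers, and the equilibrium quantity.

Rewriting in direct form: Qs = 1214 + 4P.
With a tax of 31 on suppliers, they supply based on the net price P_s = P_b - 31, so Qs = 1090 + 4P_b.
Market clearing requires 3390 - 12P_b = 1090 + 4P_b; hence 2300 = 16P_b and P_b = 143.75.
So P_s = 112.75 and the quantity traded is Q = 3390 - 12(143.75) = 1665.

P_b = 143.75, P_s = 112.75, Q = 1665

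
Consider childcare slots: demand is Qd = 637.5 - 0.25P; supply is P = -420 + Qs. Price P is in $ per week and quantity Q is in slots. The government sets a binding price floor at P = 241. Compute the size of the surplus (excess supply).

Surplus = 83.75

Solving each curve for Q: Qs = 420 + P.
At P = 241: Qd = 577.25 and Qs = 661.
Surplus = Qs - Qd = 661 - 577.25 = 83.75.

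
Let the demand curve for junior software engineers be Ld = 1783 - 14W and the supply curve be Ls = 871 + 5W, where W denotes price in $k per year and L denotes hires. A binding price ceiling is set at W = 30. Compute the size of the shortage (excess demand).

Shortage = 342

At W = 30: Ld = 1363 and Ls = 1021.
Shortage = Ld - Ls = 1363 - 1021 = 342.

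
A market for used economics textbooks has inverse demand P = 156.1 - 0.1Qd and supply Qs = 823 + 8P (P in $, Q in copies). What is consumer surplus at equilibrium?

Consumer surplus = 66240.05

In direct form, Qd = 1561 - 10P.
Equating demand and supply, 1561 - 10P = 823 + 8P gives 18P = 738, so P* = 41.
Plugging P* into demand: Q* = 1561 - 10(41) = 1151.
Demand choke price (Qd = 0): P = 1561/10 = 156.1. Consumer surplus = ½ × (156.1 - 41) × 1151 = 66240.05.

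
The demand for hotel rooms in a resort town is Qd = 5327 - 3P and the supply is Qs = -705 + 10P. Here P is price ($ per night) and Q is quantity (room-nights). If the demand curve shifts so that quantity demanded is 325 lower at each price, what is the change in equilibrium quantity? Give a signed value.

At equilibrium Qd = Qs, so 5327 - 3P = -705 + 10P; collecting terms, 6032 = 13P and P* = 464.
Plugging P* into demand: Q* = 5327 - 3(464) = 3935.
After the shift, demand is Qd = 5002 - 3P.
Re-solving, 13P = 5707 gives P = 439 and Q = 3685.
ΔQ = 3685 - 3935 = -250.

ΔQ = -250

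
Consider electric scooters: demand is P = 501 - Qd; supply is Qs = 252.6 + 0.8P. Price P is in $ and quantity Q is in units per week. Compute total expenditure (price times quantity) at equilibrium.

Total expenditure = 50094

In direct form, Qd = 501 - P.
Equating demand and supply, 501 - P = 252.6 + 0.8P gives 1.8P = 248.4, so P* = 138.
From the demand curve, Q* = 501 - 138 = 363.
Total expenditure = P* × Q* = 138 × 363 = 50094.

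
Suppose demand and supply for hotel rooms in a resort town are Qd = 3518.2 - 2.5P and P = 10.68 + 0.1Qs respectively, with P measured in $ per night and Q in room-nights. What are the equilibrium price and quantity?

P* = 290, Q* = 2793.2

In direct form, Qs = -106.8 + 10P.
At equilibrium Qd = Qs, so 3518.2 - 2.5P = -106.8 + 10P; collecting terms, 3625 = 12.5P and P* = 290.
Substitute back: Q* = 3518.2 - 2.5(290) = 2793.2.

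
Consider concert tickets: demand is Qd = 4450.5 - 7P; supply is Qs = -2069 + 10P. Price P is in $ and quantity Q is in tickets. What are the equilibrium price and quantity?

P* = 383.5, Q* = 1766

At equilibrium Qd = Qs, so 4450.5 - 7P = -2069 + 10P; collecting terms, 6519.5 = 17P and P* = 383.5.
Then Q* = 4450.5 - 7(383.5) = 1766.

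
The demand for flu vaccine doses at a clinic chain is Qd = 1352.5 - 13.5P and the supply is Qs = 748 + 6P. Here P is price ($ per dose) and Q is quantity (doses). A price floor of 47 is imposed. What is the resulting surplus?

Evaluating both curves at the floor price 47 gives Qd = 718, Qs = 1030.
Surplus = Qs - Qd = 1030 - 718 = 312.

Surplus = 312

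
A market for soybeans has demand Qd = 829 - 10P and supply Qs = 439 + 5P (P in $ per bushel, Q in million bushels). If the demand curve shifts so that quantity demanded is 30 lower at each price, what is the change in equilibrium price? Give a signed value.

ΔP = -2

Equating demand and supply, 829 - 10P = 439 + 5P gives 15P = 390, so P* = 26.
Then Q* = 829 - 10(26) = 569.
After the shift, demand is Qd = 799 - 10P.
The new intersection has 360 = 15P, i.e. P = 24, Q = 559.
ΔP = 24 - 26 = -2.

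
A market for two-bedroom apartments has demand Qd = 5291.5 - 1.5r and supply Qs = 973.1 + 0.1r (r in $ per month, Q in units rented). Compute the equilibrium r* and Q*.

The market clears where 5291.5 - 1.5r = 973.1 + 0.1r. Rearranging, 1.6r = 4318.4, hence r* = 2699.
Then Q* = 5291.5 - 1.5(2699) = 1243.

r* = 2699, Q* = 1243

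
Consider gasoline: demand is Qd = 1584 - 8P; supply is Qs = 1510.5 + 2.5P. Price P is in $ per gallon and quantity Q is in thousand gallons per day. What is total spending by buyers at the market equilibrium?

Total spending by buyers = 10696

At equilibrium Qd = Qs, so 1584 - 8P = 1510.5 + 2.5P; collecting terms, 73.5 = 10.5P and P* = 7.
From the demand curve, Q* = 1584 - 8(7) = 1528.
Total spending by buyers = P* × Q* = 7 × 1528 = 10696.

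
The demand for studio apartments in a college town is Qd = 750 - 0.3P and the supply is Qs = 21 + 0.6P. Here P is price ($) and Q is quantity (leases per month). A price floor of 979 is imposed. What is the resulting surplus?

At P = 979: Qd = 456.3 and Qs = 608.4.
Surplus = Qs - Qd = 608.4 - 456.3 = 152.1.

Surplus = 152.1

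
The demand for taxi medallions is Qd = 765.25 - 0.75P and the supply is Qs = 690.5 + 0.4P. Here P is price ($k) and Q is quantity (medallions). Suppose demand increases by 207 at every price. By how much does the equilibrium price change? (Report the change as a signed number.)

ΔP = 180

The market clears where 765.25 - 0.75P = 690.5 + 0.4P. Rearranging, 1.15P = 74.75, hence P* = 65.
Substitute back: Q* = 765.25 - 0.75(65) = 716.5.
After the shift, demand is Qd = 972.25 - 0.75P.
New equilibrium: 281.75 = 1.15P, so P = 245 and Q = 788.5.
ΔP = 245 - 65 = 180.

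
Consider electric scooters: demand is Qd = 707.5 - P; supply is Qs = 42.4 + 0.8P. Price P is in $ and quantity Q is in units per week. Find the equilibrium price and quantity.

The market clears where 707.5 - P = 42.4 + 0.8P. Rearranging, 1.8P = 665.1, hence P* = 369.5.
From the demand curve, Q* = 707.5 - 369.5 = 338.

P* = 369.5, Q* = 338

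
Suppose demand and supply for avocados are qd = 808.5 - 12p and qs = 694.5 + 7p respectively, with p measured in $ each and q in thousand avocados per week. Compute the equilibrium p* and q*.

Equating demand and supply, 808.5 - 12p = 694.5 + 7p gives 19p = 114, so p* = 6.
Plugging p* into demand: q* = 808.5 - 12(6) = 736.5.

p* = 6, q* = 736.5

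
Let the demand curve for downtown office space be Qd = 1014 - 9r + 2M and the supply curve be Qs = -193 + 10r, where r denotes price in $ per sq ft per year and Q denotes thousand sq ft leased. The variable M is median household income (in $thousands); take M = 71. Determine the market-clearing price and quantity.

r* = 71, Q* = 517

With M = 71, demand is Qd = 1156 - 9r.
Set Qd = Qs: 1156 - 9r = -193 + 10r, so 1349 = 19r and r* = 71.
Substitute back: Q* = 1156 - 9(71) = 517.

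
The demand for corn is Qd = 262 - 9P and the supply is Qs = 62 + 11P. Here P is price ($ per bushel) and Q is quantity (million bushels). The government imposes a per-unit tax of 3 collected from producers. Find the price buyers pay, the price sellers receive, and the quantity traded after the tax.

Producers keep P_s = P_b - 3 per unit, so supply in terms of the buyer price is Qs = 29 + 11P_b.
Market clearing requires 262 - 9P_b = 29 + 11P_b; hence 233 = 20P_b and P_b = 11.65.
So P_s = 8.65 and the quantity traded is Q = 262 - 9(11.65) = 157.15.

P_b = 11.65, P_s = 8.65, Q = 157.15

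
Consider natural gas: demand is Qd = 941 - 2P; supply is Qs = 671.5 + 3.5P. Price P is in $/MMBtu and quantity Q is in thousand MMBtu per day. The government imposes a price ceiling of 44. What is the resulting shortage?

With P fixed at 44, quantity demanded is 853 and quantity supplied is 825.5.
Shortage = Qd - Qs = 853 - 825.5 = 27.5.

Shortage = 27.5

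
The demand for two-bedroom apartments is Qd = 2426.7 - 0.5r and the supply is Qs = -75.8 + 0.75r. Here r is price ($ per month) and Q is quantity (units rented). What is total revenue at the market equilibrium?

Total revenue = 2854251.4

At equilibrium Qd = Qs, so 2426.7 - 0.5r = -75.8 + 0.75r; collecting terms, 2502.5 = 1.25r and r* = 2002.
Substitute back: Q* = 2426.7 - 0.5(2002) = 1425.7.
Total revenue = r* × Q* = 2002 × 1425.7 = 2854251.4.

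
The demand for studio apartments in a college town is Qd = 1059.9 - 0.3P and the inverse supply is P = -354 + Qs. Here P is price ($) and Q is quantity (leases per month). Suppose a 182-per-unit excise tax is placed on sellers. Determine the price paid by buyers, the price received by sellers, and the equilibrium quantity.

In direct form, Qs = 354 + P.
Sellers keep P_s = P_b - 182 per unit, so supply in terms of the buyer price is Qs = 172 + P_b.
Set Qd = Qs: 1059.9 - 0.3P_b = 172 + P_b, so 887.9 = 1.3P_b and P_b = 683.
Then P_s = 683 - 182 = 501 and Q = 1059.9 - 0.3(683) = 855.

P_b = 683, P_s = 501, Q = 855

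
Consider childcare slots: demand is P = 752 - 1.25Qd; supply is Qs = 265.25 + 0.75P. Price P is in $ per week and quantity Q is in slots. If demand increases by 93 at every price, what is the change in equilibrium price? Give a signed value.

Solving each curve for Q: Qd = 601.6 - 0.8P.
At equilibrium Qd = Qs, so 601.6 - 0.8P = 265.25 + 0.75P; collecting terms, 336.35 = 1.55P and P* = 217.
From the demand curve, Q* = 601.6 - 0.8(217) = 428.
After the shift, demand is Qd = 694.6 - 0.8P.
Re-solving, 1.55P = 429.35 gives P = 277 and Q = 473.
ΔP = 277 - 217 = 60.

ΔP = 60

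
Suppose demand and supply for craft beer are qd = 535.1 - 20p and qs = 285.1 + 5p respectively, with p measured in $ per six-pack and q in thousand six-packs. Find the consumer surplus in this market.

Equating demand and supply, 535.1 - 20p = 285.1 + 5p gives 25p = 250, so p* = 10.
Then q* = 535.1 - 20(10) = 335.1.
Demand choke price (qd = 0): p = 535.1/20 = 26.755. Consumer surplus = ½ × (26.755 - 10) × 335.1 = 2807.30025.

Consumer surplus = 2807.30025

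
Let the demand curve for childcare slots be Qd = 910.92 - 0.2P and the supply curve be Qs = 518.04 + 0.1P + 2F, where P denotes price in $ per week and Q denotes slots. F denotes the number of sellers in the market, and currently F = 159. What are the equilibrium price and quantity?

P* = 249.6, Q* = 861

With F = 159, supply is Qs = 836.04 + 0.1P.
At equilibrium Qd = Qs, so 910.92 - 0.2P = 836.04 + 0.1P; collecting terms, 74.88 = 0.3P and P* = 249.6.
From the demand curve, Q* = 910.92 - 0.2(249.6) = 861.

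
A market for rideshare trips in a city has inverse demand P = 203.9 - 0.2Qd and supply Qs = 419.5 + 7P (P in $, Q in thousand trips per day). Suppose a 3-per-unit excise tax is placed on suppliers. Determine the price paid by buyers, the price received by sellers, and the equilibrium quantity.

Solving each curve for Q: Qd = 1019.5 - 5P.
The tax drives a wedge P_b - P_s = 3. Substituting P_s = P_b - 3 into supply: Qs = 398.5 + 7P_b.
Market clearing requires 1019.5 - 5P_b = 398.5 + 7P_b; hence 621 = 12P_b and P_b = 51.75.
So P_s = 48.75 and the quantity traded is Q = 1019.5 - 5(51.75) = 760.75.

P_b = 51.75, P_s = 48.75, Q = 760.75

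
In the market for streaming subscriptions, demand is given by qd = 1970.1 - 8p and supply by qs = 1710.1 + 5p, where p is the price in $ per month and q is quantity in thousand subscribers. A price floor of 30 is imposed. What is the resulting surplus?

Evaluating both curves at the floor price 30 gives qd = 1730.1, qs = 1860.1.
Surplus = qs - qd = 1860.1 - 1730.1 = 130.

Surplus = 130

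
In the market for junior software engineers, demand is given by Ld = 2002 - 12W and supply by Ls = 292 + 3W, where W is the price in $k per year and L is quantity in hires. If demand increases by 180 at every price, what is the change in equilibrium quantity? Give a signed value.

Equating demand and supply, 2002 - 12W = 292 + 3W gives 15W = 1710, so W* = 114.
Then L* = 2002 - 12(114) = 634.
After the shift, demand is Ld = 2182 - 12W.
Re-solving, 15W = 1890 gives W = 126 and L = 670.
ΔL = 670 - 634 = 36.

ΔL = 36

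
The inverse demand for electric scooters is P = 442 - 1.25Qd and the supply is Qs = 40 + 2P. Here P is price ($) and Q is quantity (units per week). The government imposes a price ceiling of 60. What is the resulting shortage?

Inverting to quantity form: Qd = 353.6 - 0.8P.
Evaluating both curves at the ceiling price 60 gives Qd = 305.6, Qs = 160.
Shortage = Qd - Qs = 305.6 - 160 = 145.6.

Shortage = 145.6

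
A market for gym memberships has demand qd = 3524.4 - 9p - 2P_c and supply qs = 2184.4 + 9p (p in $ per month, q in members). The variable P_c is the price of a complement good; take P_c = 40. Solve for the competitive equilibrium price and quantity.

p* = 70, q* = 2814.4

With P_c = 40, demand is qd = 3444.4 - 9p.
At equilibrium qd = qs, so 3444.4 - 9p = 2184.4 + 9p; collecting terms, 1260 = 18p and p* = 70.
Then q* = 3444.4 - 9(70) = 2814.4.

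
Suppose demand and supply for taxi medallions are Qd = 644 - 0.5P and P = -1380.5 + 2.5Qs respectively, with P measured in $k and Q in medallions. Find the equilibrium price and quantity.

P* = 102, Q* = 593

Solving each curve for Q: Qs = 552.2 + 0.4P.
Equating demand and supply, 644 - 0.5P = 552.2 + 0.4P gives 0.9P = 91.8, so P* = 102.
Substitute back: Q* = 644 - 0.5(102) = 593.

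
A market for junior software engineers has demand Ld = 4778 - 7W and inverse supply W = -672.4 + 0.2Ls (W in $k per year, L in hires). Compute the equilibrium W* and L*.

Inverting to quantity form: Ls = 3362 + 5W.
The market clears where 4778 - 7W = 3362 + 5W. Rearranging, 12W = 1416, hence W* = 118.
Then L* = 4778 - 7(118) = 3952.

W* = 118, L* = 3952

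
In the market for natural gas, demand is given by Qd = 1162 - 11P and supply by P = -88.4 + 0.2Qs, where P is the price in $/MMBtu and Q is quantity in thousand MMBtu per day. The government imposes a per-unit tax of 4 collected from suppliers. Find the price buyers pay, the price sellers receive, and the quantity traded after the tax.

Solving each curve for Q: Qs = 442 + 5P.
Suppliers keep P_s = P_b - 4 per unit, so supply in terms of the buyer price is Qs = 422 + 5P_b.
Market clearing requires 1162 - 11P_b = 422 + 5P_b; hence 740 = 16P_b and P_b = 46.25.
Then P_s = 46.25 - 4 = 42.25 and Q = 1162 - 11(46.25) = 653.25.

P_b = 46.25, P_s = 42.25, Q = 653.25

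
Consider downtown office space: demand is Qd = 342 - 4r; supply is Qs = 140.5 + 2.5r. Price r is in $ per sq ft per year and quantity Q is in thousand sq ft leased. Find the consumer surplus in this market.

Consumer surplus = 5940.5

At equilibrium Qd = Qs, so 342 - 4r = 140.5 + 2.5r; collecting terms, 201.5 = 6.5r and r* = 31.
Plugging r* into demand: Q* = 342 - 4(31) = 218.
Demand choke price (Qd = 0): r = 342/4 = 85.5. Consumer surplus = ½ × (85.5 - 31) × 218 = 5940.5.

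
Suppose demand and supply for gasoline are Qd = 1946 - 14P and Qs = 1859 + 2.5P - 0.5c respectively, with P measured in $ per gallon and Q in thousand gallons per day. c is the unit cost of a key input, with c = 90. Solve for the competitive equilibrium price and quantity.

P* = 8, Q* = 1834

With c = 90, supply is Qs = 1814 + 2.5P.
The market clears where 1946 - 14P = 1814 + 2.5P. Rearranging, 16.5P = 132, hence P* = 8.
From the demand curve, Q* = 1946 - 14(8) = 1834.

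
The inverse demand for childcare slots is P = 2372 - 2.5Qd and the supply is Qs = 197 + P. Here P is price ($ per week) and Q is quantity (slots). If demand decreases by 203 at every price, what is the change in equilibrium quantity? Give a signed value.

In direct form, Qd = 948.8 - 0.4P.
At equilibrium Qd = Qs, so 948.8 - 0.4P = 197 + P; collecting terms, 751.8 = 1.4P and P* = 537.
Plugging P* into demand: Q* = 948.8 - 0.4(537) = 734.
After the shift, demand is Qd = 745.8 - 0.4P.
New equilibrium: 548.8 = 1.4P, so P = 392 and Q = 589.
ΔQ = 589 - 734 = -145.

ΔQ = -145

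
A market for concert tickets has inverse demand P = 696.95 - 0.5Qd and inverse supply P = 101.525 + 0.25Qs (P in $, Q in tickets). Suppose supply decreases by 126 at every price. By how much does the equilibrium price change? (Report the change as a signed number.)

Inverting to quantity form: Qd = 1393.9 - 2P and Qs = -406.1 + 4P.
Equating demand and supply, 1393.9 - 2P = -406.1 + 4P gives 6P = 1800, so P* = 300.
Then Q* = 1393.9 - 2(300) = 793.9.
After the shift, supply is Qs = -532.1 + 4P.
New equilibrium: 1926 = 6P, so P = 321 and Q = 751.9.
ΔP = 321 - 300 = 21.

ΔP = 21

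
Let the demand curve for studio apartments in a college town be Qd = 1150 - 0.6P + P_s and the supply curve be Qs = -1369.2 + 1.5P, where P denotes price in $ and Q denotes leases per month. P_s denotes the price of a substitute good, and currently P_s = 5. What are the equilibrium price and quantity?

With P_s = 5, demand is Qd = 1155 - 0.6P.
Set Qd = Qs: 1155 - 0.6P = -1369.2 + 1.5P, so 2524.2 = 2.1P and P* = 1202.
Then Q* = 1155 - 0.6(1202) = 433.8.

P* = 1202, Q* = 433.8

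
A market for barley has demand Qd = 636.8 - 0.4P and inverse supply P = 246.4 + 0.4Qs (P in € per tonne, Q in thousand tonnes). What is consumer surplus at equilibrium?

Inverting to quantity form: Qs = -616 + 2.5P.
The market clears where 636.8 - 0.4P = -616 + 2.5P. Rearranging, 2.9P = 1252.8, hence P* = 432.
From the demand curve, Q* = 636.8 - 0.4(432) = 464.
Demand choke price (Qd = 0): P = 636.8/0.4 = 1592. Consumer surplus = ½ × (1592 - 432) × 464 = 269120.

Consumer surplus = 269120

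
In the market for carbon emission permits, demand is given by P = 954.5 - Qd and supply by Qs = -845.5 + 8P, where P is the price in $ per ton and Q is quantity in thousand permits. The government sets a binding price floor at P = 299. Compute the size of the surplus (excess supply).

Rewriting in direct form: Qd = 954.5 - P.
At P = 299: Qd = 655.5 and Qs = 1546.5.
Surplus = Qs - Qd = 1546.5 - 655.5 = 891.

Surplus = 891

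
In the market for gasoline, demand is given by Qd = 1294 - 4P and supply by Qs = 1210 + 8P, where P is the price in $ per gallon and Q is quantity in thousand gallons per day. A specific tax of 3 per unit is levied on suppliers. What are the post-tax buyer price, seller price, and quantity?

The tax drives a wedge P_b - P_s = 3. Substituting P_s = P_b - 3 into supply: Qs = 1186 + 8P_b.
Market clearing requires 1294 - 4P_b = 1186 + 8P_b; hence 108 = 12P_b and P_b = 9.
Then P_s = 9 - 3 = 6 and Q = 1294 - 4(9) = 1258.

P_b = 9, P_s = 6, Q = 1258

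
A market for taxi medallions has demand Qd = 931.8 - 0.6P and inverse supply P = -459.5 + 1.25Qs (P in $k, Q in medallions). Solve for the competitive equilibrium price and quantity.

P* = 403, Q* = 690

In direct form, Qs = 367.6 + 0.8P.
Equating demand and supply, 931.8 - 0.6P = 367.6 + 0.8P gives 1.4P = 564.2, so P* = 403.
Plugging P* into demand: Q* = 931.8 - 0.6(403) = 690.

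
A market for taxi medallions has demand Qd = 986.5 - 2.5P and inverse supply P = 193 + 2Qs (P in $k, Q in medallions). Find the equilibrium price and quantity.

Rewriting in direct form: Qs = -96.5 + 0.5P.
Equating demand and supply, 986.5 - 2.5P = -96.5 + 0.5P gives 3P = 1083, so P* = 361.
Then Q* = 986.5 - 2.5(361) = 84.

P* = 361, Q* = 84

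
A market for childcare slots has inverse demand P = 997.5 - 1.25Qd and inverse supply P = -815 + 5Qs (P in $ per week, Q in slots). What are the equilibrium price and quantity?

P* = 635, Q* = 290

Inverting to quantity form: Qd = 798 - 0.8P and Qs = 163 + 0.2P.
Equating demand and supply, 798 - 0.8P = 163 + 0.2P gives P = 635, so P* = 635.
Then Q* = 798 - 0.8(635) = 290.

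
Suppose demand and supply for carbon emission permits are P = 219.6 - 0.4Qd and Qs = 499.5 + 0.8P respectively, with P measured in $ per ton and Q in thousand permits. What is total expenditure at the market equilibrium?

Total expenditure = 7672.5

Rewriting in direct form: Qd = 549 - 2.5P.
At equilibrium Qd = Qs, so 549 - 2.5P = 499.5 + 0.8P; collecting terms, 49.5 = 3.3P and P* = 15.
Substitute back: Q* = 549 - 2.5(15) = 511.5.
Total expenditure = P* × Q* = 15 × 511.5 = 7672.5.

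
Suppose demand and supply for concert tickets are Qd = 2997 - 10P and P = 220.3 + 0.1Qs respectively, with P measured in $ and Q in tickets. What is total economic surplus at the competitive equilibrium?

Total surplus = 15760.9

Rewriting in direct form: Qs = -2203 + 10P.
The market clears where 2997 - 10P = -2203 + 10P. Rearranging, 20P = 5200, hence P* = 260.
Substitute back: Q* = 2997 - 10(260) = 397.
Demand choke price = 299.7; supply choke price = 220.3. CS = ½(299.7 - 260)(397) = 7880.45; PS = ½(260 - 220.3)(397) = 7880.45. Total surplus = 15760.9.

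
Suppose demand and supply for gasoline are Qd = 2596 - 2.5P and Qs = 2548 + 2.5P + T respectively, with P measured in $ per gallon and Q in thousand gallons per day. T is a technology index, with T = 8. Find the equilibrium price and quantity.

P* = 8, Q* = 2576

With T = 8, supply is Qs = 2556 + 2.5P.
Set Qd = Qs: 2596 - 2.5P = 2556 + 2.5P, so 40 = 5P and P* = 8.
Plugging P* into demand: Q* = 2596 - 2.5(8) = 2576.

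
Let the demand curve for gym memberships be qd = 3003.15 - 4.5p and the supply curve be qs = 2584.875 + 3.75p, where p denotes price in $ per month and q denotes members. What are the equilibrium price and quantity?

p* = 50.7, q* = 2775

Set qd = qs: 3003.15 - 4.5p = 2584.875 + 3.75p, so 418.275 = 8.25p and p* = 50.7.
Plugging p* into demand: q* = 3003.15 - 4.5(50.7) = 2775.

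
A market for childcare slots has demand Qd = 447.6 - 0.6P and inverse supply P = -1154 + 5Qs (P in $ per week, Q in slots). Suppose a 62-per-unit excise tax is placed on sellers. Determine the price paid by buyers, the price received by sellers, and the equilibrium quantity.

Rewriting in direct form: Qs = 230.8 + 0.2P.
Sellers keep P_s = P_b - 62 per unit, so supply in terms of the buyer price is Qs = 218.4 + 0.2P_b.
Equate demand and the shifted supply: 447.6 - 0.6P_b = 218.4 + 0.2P_b, giving 0.8P_b = 229.2, so P_b = 286.5.
So P_s = 224.5 and the quantity traded is Q = 447.6 - 0.6(286.5) = 275.7.

P_b = 286.5, P_s = 224.5, Q = 275.7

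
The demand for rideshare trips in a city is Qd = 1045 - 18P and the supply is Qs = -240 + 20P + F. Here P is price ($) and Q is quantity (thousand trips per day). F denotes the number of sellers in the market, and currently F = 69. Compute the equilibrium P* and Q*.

P* = 32, Q* = 469

With F = 69, supply is Qs = -171 + 20P.
At equilibrium Qd = Qs, so 1045 - 18P = -171 + 20P; collecting terms, 1216 = 38P and P* = 32.
From the demand curve, Q* = 1045 - 18(32) = 469.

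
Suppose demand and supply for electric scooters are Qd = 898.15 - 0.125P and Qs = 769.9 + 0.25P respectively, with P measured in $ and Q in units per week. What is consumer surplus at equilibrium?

Consumer surplus = 2926836.64

The market clears where 898.15 - 0.125P = 769.9 + 0.25P. Rearranging, 0.375P = 128.25, hence P* = 342.
Substitute back: Q* = 898.15 - 0.125(342) = 855.4.
Demand choke price (Qd = 0): P = 898.15/0.125 = 7185.2. Consumer surplus = ½ × (7185.2 - 342) × 855.4 = 2926836.64.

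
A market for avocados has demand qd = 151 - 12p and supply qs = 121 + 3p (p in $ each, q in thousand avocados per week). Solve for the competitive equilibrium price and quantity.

The market clears where 151 - 12p = 121 + 3p. Rearranging, 15p = 30, hence p* = 2.
From the demand curve, q* = 151 - 12(2) = 127.

p* = 2, q* = 127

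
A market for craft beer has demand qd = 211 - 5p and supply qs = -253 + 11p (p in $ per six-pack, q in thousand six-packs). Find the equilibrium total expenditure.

At equilibrium qd = qs, so 211 - 5p = -253 + 11p; collecting terms, 464 = 16p and p* = 29.
Plugging p* into demand: q* = 211 - 5(29) = 66.
Total expenditure = p* × q* = 29 × 66 = 1914.

Total expenditure = 1914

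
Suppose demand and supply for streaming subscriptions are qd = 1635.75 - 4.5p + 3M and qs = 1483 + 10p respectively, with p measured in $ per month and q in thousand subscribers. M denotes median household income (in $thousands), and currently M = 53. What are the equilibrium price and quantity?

p* = 21.5, q* = 1698

With M = 53, demand is qd = 1794.75 - 4.5p.
Equating demand and supply, 1794.75 - 4.5p = 1483 + 10p gives 14.5p = 311.75, so p* = 21.5.
From the demand curve, q* = 1794.75 - 4.5(21.5) = 1698.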